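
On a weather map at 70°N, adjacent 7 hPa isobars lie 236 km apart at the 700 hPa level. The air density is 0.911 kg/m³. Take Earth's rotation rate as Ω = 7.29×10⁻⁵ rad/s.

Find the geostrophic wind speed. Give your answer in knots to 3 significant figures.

46.2 knots

Coriolis parameter at 70°N:
f = 2Ω sin φ = 2 × 7.29×10⁻⁵ × sin 70° = 1.37×10⁻⁴ s⁻¹
Pressure gradient: |∂P/∂n| = 700 Pa / 236000 m = 2.97×10⁻³ Pa/m
Geostrophic balance (pressure-gradient force = Coriolis force):
V_g = (1/(fρ)) |∂P/∂n| = 2.97×10⁻³ / (1.37×10⁻⁴ × 0.911) = 23.8 m/s
Converting: 23.8 m/s × 1.944 = 46.2 knots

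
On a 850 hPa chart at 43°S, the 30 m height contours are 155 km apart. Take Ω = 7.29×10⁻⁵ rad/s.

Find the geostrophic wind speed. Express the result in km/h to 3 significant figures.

Coriolis parameter at 43°S:
f = 2Ω sin φ = 2 × 7.29×10⁻⁵ × sin 43° = 9.94×10⁻⁵ s⁻¹
Height gradient: |∂Z/∂n| = 30 m / 155000 m = 1.94×10⁻⁴
On a pressure surface, geostrophic balance gives V_g = (g/f)|∂Z/∂n|:
V_g = 9.81 × 1.94×10⁻⁴ / 9.94×10⁻⁵ = 19.1 m/s
Converting: 19.1 m/s × 3.6 = 68.7 km/h

68.7 km/h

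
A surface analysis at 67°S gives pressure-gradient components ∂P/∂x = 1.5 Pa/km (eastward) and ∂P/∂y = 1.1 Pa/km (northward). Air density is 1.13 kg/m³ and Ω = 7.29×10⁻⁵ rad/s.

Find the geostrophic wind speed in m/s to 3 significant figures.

12.3 m/s

Coriolis parameter at 67°S:
f = 2Ω sin φ = 2 × 7.29×10⁻⁵ × sin 67° = 1.34×10⁻⁴ s⁻¹
In the Southern Hemisphere f is negative: f = −1.34×10⁻⁴ s⁻¹.
Component geostrophic relations (x east, y north):
u_g = −(1/(fρ)) ∂P/∂y,  v_g = (1/(fρ)) ∂P/∂x
u_g = −(1.1×10⁻³)/(−1.34×10⁻⁴ × 1.13) = 7.25 m/s;  v_g = (1.5×10⁻³)/(−1.34×10⁻⁴ × 1.13) = −9.89 m/s
|V_g| = √(u_g² + v_g²) = 12.3 m/s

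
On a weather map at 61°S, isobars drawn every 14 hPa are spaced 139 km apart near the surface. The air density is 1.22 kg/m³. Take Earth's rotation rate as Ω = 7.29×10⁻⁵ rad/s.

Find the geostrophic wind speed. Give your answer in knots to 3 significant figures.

126 knots

Coriolis parameter at 61°S:
f = 2Ω sin φ = 2 × 7.29×10⁻⁵ × sin 61° = 1.28×10⁻⁴ s⁻¹
Pressure gradient: |∂P/∂n| = 1400 Pa / 139000 m = 1.01×10⁻² Pa/m
Geostrophic balance (pressure-gradient force = Coriolis force):
V_g = (1/(fρ)) |∂P/∂n| = 1.01×10⁻² / (1.28×10⁻⁴ × 1.22) = 64.7 m/s
Converting: 64.7 m/s × 1.944 = 126 knots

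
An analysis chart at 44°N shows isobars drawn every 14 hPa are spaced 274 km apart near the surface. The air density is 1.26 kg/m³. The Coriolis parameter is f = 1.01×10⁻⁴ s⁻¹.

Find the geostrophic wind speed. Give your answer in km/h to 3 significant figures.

145 km/h

Pressure gradient: |∂P/∂n| = 1400 Pa / 274000 m = 5.11×10⁻³ Pa/m
Geostrophic balance (pressure-gradient force = Coriolis force):
V_g = (1/(fρ)) |∂P/∂n| = 5.11×10⁻³ / (1.01×10⁻⁴ × 1.26) = 40.2 m/s
Converting: 40.2 m/s × 3.6 = 145 km/h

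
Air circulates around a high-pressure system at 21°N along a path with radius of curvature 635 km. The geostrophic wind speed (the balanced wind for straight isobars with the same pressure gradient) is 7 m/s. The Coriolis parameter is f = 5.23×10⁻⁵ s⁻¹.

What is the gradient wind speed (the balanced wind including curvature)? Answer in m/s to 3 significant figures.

10.0 m/s

Around a high, pressure-gradient force acts outward with centrifugal, so Coriolis balances both:
fV = (1/ρ)|∂P/∂n| + V²/R  →  V² − fR·V + fR·V_g = 0
With fR = 5.23×10⁻⁵ × 635×10³ m = 33.2 m/s:
V = [fR − √((fR)² − 4 fR V_g)]/2 = [33.2 − √(33.2² − 4×33.2×7)]/2 = 10 m/s
Supergeostrophic (V > V_g = 7 m/s), as expected around a high.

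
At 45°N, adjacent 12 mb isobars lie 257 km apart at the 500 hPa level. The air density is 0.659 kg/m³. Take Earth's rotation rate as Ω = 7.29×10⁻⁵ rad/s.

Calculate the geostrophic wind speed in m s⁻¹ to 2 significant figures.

69 m s⁻¹

Coriolis parameter at 45°N:
f = 2Ω sin φ = 2 × 7.29×10⁻⁵ × sin 45° = 1.03×10⁻⁴ s⁻¹
Pressure gradient: |∂P/∂n| = 1200 Pa / 257000 m = 4.67×10⁻³ Pa/m
Geostrophic balance (pressure-gradient force = Coriolis force):
V_g = (1/(fρ)) |∂P/∂n| = 4.67×10⁻³ / (1.03×10⁻⁴ × 0.659) = 68.7 m/s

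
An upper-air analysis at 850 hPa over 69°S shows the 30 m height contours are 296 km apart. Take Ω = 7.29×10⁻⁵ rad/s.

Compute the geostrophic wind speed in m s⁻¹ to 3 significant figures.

Coriolis parameter at 69°S:
f = 2Ω sin φ = 2 × 7.29×10⁻⁵ × sin 69° = 1.36×10⁻⁴ s⁻¹
Height gradient: |∂Z/∂n| = 30 m / 296000 m = 1.01×10⁻⁴
On a pressure surface, geostrophic balance gives V_g = (g/f)|∂Z/∂n|:
V_g = 9.81 × 1.01×10⁻⁴ / 1.36×10⁻⁴ = 7.30 m/s

7.30 m s⁻¹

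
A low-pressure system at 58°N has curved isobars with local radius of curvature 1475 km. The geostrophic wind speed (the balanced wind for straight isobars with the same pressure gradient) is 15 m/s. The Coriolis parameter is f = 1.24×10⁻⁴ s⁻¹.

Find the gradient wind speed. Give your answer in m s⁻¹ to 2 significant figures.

14 m s⁻¹

Around a low, centrifugal force acts outward with Coriolis, so pressure-gradient force balances both:
(1/ρ)|∂P/∂n| = fV + V²/R  →  V² + fR·V − fR·V_g = 0
With fR = 1.24×10⁻⁴ × 1475×10³ m = 183 m/s:
V = [−fR + √((fR)² + 4 fR V_g)]/2 = [−183 + √(183² + 4×183×15)]/2 = 13.9 m/s
Subgeostrophic (V < V_g = 15 m/s), as expected around a low.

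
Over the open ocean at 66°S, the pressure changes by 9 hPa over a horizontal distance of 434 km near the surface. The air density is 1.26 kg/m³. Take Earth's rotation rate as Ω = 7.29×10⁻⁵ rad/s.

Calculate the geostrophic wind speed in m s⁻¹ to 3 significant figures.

Coriolis parameter at 66°S:
f = 2Ω sin φ = 2 × 7.29×10⁻⁵ × sin 66° = 1.33×10⁻⁴ s⁻¹
Pressure gradient: |∂P/∂n| = 900 Pa / 434000 m = 2.07×10⁻³ Pa/m
Geostrophic balance (pressure-gradient force = Coriolis force):
V_g = (1/(fρ)) |∂P/∂n| = 2.07×10⁻³ / (1.33×10⁻⁴ × 1.26) = 12.4 m/s

12.4 m s⁻¹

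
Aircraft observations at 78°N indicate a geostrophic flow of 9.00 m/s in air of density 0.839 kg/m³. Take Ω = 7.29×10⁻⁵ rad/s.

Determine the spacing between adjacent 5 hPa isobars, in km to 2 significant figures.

460 km

Coriolis parameter at 78°N:
f = 2Ω sin φ = 2 × 7.29×10⁻⁵ × sin 78° = 1.43×10⁻⁴ s⁻¹
Geostrophic balance rearranged: |∂P/∂n| = f ρ V_g
|∂P/∂n| = 1.43×10⁻⁴ × 0.839 × 9.00 = 1.08×10⁻³ Pa/m
Isobar spacing: Δn = ΔP/|∂P/∂n| = 500 Pa / 1.08×10⁻³ Pa/m = 464305 m ≈ 460 km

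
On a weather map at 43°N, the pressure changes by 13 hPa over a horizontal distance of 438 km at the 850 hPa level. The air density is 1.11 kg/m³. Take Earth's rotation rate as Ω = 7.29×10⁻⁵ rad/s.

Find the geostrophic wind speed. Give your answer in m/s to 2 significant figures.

27 m/s

Coriolis parameter at 43°N:
f = 2Ω sin φ = 2 × 7.29×10⁻⁵ × sin 43° = 9.94×10⁻⁵ s⁻¹
Pressure gradient: |∂P/∂n| = 1300 Pa / 438000 m = 2.97×10⁻³ Pa/m
Geostrophic balance (pressure-gradient force = Coriolis force):
V_g = (1/(fρ)) |∂P/∂n| = 2.97×10⁻³ / (9.94×10⁻⁵ × 1.11) = 26.9 m/s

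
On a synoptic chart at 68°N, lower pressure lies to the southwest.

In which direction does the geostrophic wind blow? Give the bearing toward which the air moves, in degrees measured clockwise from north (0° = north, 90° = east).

The pressure-gradient force points toward the southwest (bearing 225°).
Geostrophic balance: in the Northern Hemisphere the Coriolis force deflects motion to the right, so the geostrophic wind blows 90° to the right of the pressure-gradient force (low pressure on the left).
Rotating 225° by 90° clockwise gives 315° — the wind blows toward the northwest.

315°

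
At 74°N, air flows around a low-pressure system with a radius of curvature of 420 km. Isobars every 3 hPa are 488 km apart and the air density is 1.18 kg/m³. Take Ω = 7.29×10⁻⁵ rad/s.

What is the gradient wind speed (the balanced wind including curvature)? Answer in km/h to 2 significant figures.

13 km/h

Coriolis parameter at 74°N:
f = 2Ω sin φ = 2 × 7.29×10⁻⁵ × sin 74° = 1.40×10⁻⁴ s⁻¹
Pressure gradient: |∂P/∂n| = 300 Pa / 488000 m = 6.15×10⁻⁴ Pa/m
Geostrophic speed: V_g = |∂P/∂n|/(fρ) = 6.15×10⁻⁴/(1.40×10⁻⁴ × 1.18) = 3.72 m/s
Around a low, centrifugal force acts outward with Coriolis, so pressure-gradient force balances both:
(1/ρ)|∂P/∂n| = fV + V²/R  →  V² + fR·V − fR·V_g = 0
With fR = 1.40×10⁻⁴ × 420×10³ m = 58.9 m/s:
V = [−fR + √((fR)² + 4 fR V_g)]/2 = [−58.9 + √(58.9² + 4×58.9×3.72)]/2 = 3.51 m/s
Subgeostrophic (V < V_g = 3.72 m/s), as expected around a low.
Converting: 3.51 m/s × 3.6 = 13 km/h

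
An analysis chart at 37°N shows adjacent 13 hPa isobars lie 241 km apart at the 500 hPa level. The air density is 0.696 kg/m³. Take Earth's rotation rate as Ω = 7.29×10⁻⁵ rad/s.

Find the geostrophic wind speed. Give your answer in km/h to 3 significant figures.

Coriolis parameter at 37°N:
f = 2Ω sin φ = 2 × 7.29×10⁻⁵ × sin 37° = 8.77×10⁻⁵ s⁻¹
Pressure gradient: |∂P/∂n| = 1300 Pa / 241000 m = 5.39×10⁻³ Pa/m
Geostrophic balance (pressure-gradient force = Coriolis force):
V_g = (1/(fρ)) |∂P/∂n| = 5.39×10⁻³ / (8.77×10⁻⁵ × 0.696) = 88.3 m/s
Converting: 88.3 m/s × 3.6 = 318 km/h

318 km/h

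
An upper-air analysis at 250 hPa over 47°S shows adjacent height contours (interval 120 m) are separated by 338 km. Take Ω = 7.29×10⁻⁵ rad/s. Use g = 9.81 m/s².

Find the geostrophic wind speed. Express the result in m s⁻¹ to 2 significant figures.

33 m s⁻¹

Coriolis parameter at 47°S:
f = 2Ω sin φ = 2 × 7.29×10⁻⁵ × sin 47° = 1.07×10⁻⁴ s⁻¹
Height gradient: |∂Z/∂n| = 120 m / 338000 m = 3.55×10⁻⁴
On a pressure surface, geostrophic balance gives V_g = (g/f)|∂Z/∂n|:
V_g = 9.81 × 3.55×10⁻⁴ / 1.07×10⁻⁴ = 32.7 m/s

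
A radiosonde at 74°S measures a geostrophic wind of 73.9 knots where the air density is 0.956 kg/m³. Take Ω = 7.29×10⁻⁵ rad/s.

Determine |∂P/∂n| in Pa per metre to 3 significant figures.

5.09×10⁻³ Pa/m

Coriolis parameter at 74°S:
f = 2Ω sin φ = 2 × 7.29×10⁻⁵ × sin 74° = 1.40×10⁻⁴ s⁻¹
Wind speed in SI: 73.9 knots = 38.0 m/s
Geostrophic balance rearranged: |∂P/∂n| = f ρ V_g
|∂P/∂n| = 1.40×10⁻⁴ × 0.956 × 38.0 = 5.09×10⁻³ Pa/m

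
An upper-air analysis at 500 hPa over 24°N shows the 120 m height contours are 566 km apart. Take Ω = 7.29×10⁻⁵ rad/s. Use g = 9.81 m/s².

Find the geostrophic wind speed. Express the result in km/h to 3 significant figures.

Coriolis parameter at 24°N:
f = 2Ω sin φ = 2 × 7.29×10⁻⁵ × sin 24° = 5.93×10⁻⁵ s⁻¹
Height gradient: |∂Z/∂n| = 120 m / 566000 m = 2.12×10⁻⁴
On a pressure surface, geostrophic balance gives V_g = (g/f)|∂Z/∂n|:
V_g = 9.81 × 2.12×10⁻⁴ / 5.93×10⁻⁵ = 35.1 m/s
Converting: 35.1 m/s × 3.6 = 126 km/h

126 km/h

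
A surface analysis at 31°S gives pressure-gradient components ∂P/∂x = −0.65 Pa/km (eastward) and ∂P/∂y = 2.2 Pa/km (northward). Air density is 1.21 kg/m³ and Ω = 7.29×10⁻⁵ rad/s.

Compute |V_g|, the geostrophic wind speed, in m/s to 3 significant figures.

25.2 m/s

Coriolis parameter at 31°S:
f = 2Ω sin φ = 2 × 7.29×10⁻⁵ × sin 31° = 7.51×10⁻⁵ s⁻¹
In the Southern Hemisphere f is negative: f = −7.51×10⁻⁵ s⁻¹.
Component geostrophic relations (x east, y north):
u_g = −(1/(fρ)) ∂P/∂y,  v_g = (1/(fρ)) ∂P/∂x
u_g = −(2.2×10⁻³)/(−7.51×10⁻⁵ × 1.21) = 24.2 m/s;  v_g = (−0.65×10⁻³)/(−7.51×10⁻⁵ × 1.21) = 7.15 m/s
|V_g| = √(u_g² + v_g²) = 25.2 m/s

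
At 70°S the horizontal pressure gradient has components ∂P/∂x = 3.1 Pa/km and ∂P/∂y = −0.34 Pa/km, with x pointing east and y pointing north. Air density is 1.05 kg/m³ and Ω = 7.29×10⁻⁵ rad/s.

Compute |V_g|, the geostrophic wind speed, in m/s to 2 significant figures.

Coriolis parameter at 70°S:
f = 2Ω sin φ = 2 × 7.29×10⁻⁵ × sin 70° = 1.37×10⁻⁴ s⁻¹
In the Southern Hemisphere f is negative: f = −1.37×10⁻⁴ s⁻¹.
Component geostrophic relations (x east, y north):
u_g = −(1/(fρ)) ∂P/∂y,  v_g = (1/(fρ)) ∂P/∂x
u_g = −(−0.34×10⁻³)/(−1.37×10⁻⁴ × 1.05) = −2.36 m/s;  v_g = (3.1×10⁻³)/(−1.37×10⁻⁴ × 1.05) = −21.5 m/s
|V_g| = √(u_g² + v_g²) = 21.7 m/s

22 m/s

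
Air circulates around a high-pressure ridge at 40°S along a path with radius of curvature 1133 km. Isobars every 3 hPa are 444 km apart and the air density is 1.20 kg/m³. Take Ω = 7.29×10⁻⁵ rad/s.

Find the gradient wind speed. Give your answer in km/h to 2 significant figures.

Coriolis parameter at 40°S:
f = 2Ω sin φ = 2 × 7.29×10⁻⁵ × sin 40° = 9.37×10⁻⁵ s⁻¹
Pressure gradient: |∂P/∂n| = 300 Pa / 444000 m = 6.76×10⁻⁴ Pa/m
Geostrophic speed: V_g = |∂P/∂n|/(fρ) = 6.76×10⁻⁴/(9.37×10⁻⁵ × 1.20) = 6.01 m/s
Around a high, pressure-gradient force acts outward with centrifugal, so Coriolis balances both:
fV = (1/ρ)|∂P/∂n| + V²/R  →  V² − fR·V + fR·V_g = 0
With fR = 9.37×10⁻⁵ × 1133×10³ m = 106 m/s:
V = [fR − √((fR)² − 4 fR V_g)]/2 = [106 − √(106² − 4×106×6.01)]/2 = 6.39 m/s
Supergeostrophic (V > V_g = 6.01 m/s), as expected around a high.
Converting: 6.39 m/s × 3.6 = 23 km/h

23 km/h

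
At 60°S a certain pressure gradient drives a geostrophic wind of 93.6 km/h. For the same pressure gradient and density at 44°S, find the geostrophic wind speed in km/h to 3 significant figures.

With the same pressure gradient and density, V_g ∝ 1/f ∝ 1/sin φ.
V₂ = V₁ · sin φ₁ / sin φ₂ = 93.6 × sin 60° / sin 44°
V₂ = 93.6 × 0.8660/0.6947 = 117 km/h

117 km/h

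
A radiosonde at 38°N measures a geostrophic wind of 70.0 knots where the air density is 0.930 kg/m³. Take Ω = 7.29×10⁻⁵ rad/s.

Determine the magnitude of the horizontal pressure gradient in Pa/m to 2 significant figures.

3.0×10⁻³ Pa/m

Coriolis parameter at 38°N:
f = 2Ω sin φ = 2 × 7.29×10⁻⁵ × sin 38° = 8.98×10⁻⁵ s⁻¹
Wind speed in SI: 70.0 knots = 36.0 m/s
Geostrophic balance rearranged: |∂P/∂n| = f ρ V_g
|∂P/∂n| = 8.98×10⁻⁵ × 0.930 × 36.0 = 3.01×10⁻³ Pa/m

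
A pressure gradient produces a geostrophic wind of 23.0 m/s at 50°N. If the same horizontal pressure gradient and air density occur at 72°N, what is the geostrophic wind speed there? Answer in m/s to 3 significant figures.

With the same pressure gradient and density, V_g ∝ 1/f ∝ 1/sin φ.
V₂ = V₁ · sin φ₁ / sin φ₂ = 23.0 × sin 50° / sin 72°
V₂ = 23.0 × 0.7660/0.9511 = 18.5 m/s

18.5 m/s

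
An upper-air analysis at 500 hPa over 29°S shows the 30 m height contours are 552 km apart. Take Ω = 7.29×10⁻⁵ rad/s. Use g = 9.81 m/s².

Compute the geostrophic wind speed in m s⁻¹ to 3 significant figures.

7.54 m s⁻¹

Coriolis parameter at 29°S:
f = 2Ω sin φ = 2 × 7.29×10⁻⁵ × sin 29° = 7.07×10⁻⁵ s⁻¹
Height gradient: |∂Z/∂n| = 30 m / 552000 m = 5.43×10⁻⁵
On a pressure surface, geostrophic balance gives V_g = (g/f)|∂Z/∂n|:
V_g = 9.81 × 5.43×10⁻⁵ / 7.07×10⁻⁵ = 7.54 m/s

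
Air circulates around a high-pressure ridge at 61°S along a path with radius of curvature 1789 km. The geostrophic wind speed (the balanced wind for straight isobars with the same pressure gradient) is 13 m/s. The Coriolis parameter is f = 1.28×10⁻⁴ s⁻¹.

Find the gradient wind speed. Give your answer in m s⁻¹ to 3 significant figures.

13.8 m s⁻¹

Around a high, pressure-gradient force acts outward with centrifugal, so Coriolis balances both:
fV = (1/ρ)|∂P/∂n| + V²/R  →  V² − fR·V + fR·V_g = 0
With fR = 1.28×10⁻⁴ × 1789×10³ m = 229 m/s:
V = [fR − √((fR)² − 4 fR V_g)]/2 = [229 − √(229² − 4×229×13)]/2 = 13.8 m/s
Supergeostrophic (V > V_g = 13 m/s), as expected around a high.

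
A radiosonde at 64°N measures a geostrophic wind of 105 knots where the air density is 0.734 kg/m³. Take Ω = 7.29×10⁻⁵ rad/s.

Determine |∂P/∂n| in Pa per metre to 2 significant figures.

5.2×10⁻³ Pa/m

Coriolis parameter at 64°N:
f = 2Ω sin φ = 2 × 7.29×10⁻⁵ × sin 64° = 1.31×10⁻⁴ s⁻¹
Wind speed in SI: 105 knots = 54.0 m/s
Geostrophic balance rearranged: |∂P/∂n| = f ρ V_g
|∂P/∂n| = 1.31×10⁻⁴ × 0.734 × 54.0 = 5.20×10⁻³ Pa/m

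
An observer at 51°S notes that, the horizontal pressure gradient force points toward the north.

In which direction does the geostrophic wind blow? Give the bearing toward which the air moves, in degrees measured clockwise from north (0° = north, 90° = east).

The pressure-gradient force points toward the north (bearing 000°).
Geostrophic balance: in the Southern Hemisphere the Coriolis force deflects motion to the left, so the geostrophic wind blows 90° to the left of the pressure-gradient force (low pressure on the right).
Rotating 000° by 90° counterclockwise gives 270° — the wind blows toward the west.

270°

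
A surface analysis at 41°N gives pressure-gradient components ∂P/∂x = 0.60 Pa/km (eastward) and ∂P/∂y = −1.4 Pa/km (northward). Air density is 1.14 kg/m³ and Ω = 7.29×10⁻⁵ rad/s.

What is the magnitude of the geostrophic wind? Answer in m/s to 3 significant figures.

Coriolis parameter at 41°N:
f = 2Ω sin φ = 2 × 7.29×10⁻⁵ × sin 41° = 9.57×10⁻⁵ s⁻¹
Component geostrophic relations (x east, y north):
u_g = −(1/(fρ)) ∂P/∂y,  v_g = (1/(fρ)) ∂P/∂x
u_g = −(−1.4×10⁻³)/(9.57×10⁻⁵ × 1.14) = 12.8 m/s;  v_g = (0.60×10⁻³)/(9.57×10⁻⁵ × 1.14) = 5.50 m/s
|V_g| = √(u_g² + v_g²) = 14.0 m/s

14.0 m/s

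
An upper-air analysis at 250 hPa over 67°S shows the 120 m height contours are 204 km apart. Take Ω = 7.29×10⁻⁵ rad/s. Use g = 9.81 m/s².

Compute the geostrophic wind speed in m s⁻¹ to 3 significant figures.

Coriolis parameter at 67°S:
f = 2Ω sin φ = 2 × 7.29×10⁻⁵ × sin 67° = 1.34×10⁻⁴ s⁻¹
Height gradient: |∂Z/∂n| = 120 m / 204000 m = 5.88×10⁻⁴
On a pressure surface, geostrophic balance gives V_g = (g/f)|∂Z/∂n|:
V_g = 9.81 × 5.88×10⁻⁴ / 1.34×10⁻⁴ = 43.0 m/s

43.0 m s⁻¹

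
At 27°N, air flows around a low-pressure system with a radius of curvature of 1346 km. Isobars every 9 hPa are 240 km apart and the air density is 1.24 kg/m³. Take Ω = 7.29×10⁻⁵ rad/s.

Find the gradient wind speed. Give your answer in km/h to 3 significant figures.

Coriolis parameter at 27°N:
f = 2Ω sin φ = 2 × 7.29×10⁻⁵ × sin 27° = 6.62×10⁻⁵ s⁻¹
Pressure gradient: |∂P/∂n| = 900 Pa / 240000 m = 3.75×10⁻³ Pa/m
Geostrophic speed: V_g = |∂P/∂n|/(fρ) = 3.75×10⁻³/(6.62×10⁻⁵ × 1.24) = 45.7 m/s
Around a low, centrifugal force acts outward with Coriolis, so pressure-gradient force balances both:
(1/ρ)|∂P/∂n| = fV + V²/R  →  V² + fR·V − fR·V_g = 0
With fR = 6.62×10⁻⁵ × 1346×10³ m = 89.1 m/s:
V = [−fR + √((fR)² + 4 fR V_g)]/2 = [−89.1 + √(89.1² + 4×89.1×45.7)]/2 = 33.3 m/s
Subgeostrophic (V < V_g = 45.7 m/s), as expected around a low.
Converting: 33.3 m/s × 3.6 = 120 km/h

120 km/h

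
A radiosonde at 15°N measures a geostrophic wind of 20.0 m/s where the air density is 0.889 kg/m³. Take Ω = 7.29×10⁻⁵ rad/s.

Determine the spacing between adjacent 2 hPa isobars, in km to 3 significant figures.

Coriolis parameter at 15°N:
f = 2Ω sin φ = 2 × 7.29×10⁻⁵ × sin 15° = 3.77×10⁻⁵ s⁻¹
Geostrophic balance rearranged: |∂P/∂n| = f ρ V_g
|∂P/∂n| = 3.77×10⁻⁵ × 0.889 × 20.0 = 6.71×10⁻⁴ Pa/m
Isobar spacing: Δn = ΔP/|∂P/∂n| = 200 Pa / 6.71×10⁻⁴ Pa/m = 298088 m ≈ 298 km

298 km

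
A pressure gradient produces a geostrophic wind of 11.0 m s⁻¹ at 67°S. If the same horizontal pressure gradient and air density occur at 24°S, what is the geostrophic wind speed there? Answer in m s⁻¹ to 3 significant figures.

24.9 m s⁻¹

With the same pressure gradient and density, V_g ∝ 1/f ∝ 1/sin φ.
V₂ = V₁ · sin φ₁ / sin φ₂ = 11.0 × sin 67° / sin 24°
V₂ = 11.0 × 0.9205/0.4067 = 24.9 m s⁻¹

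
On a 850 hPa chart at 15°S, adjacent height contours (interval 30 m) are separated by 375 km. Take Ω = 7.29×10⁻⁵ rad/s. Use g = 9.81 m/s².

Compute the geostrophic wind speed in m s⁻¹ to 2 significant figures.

21 m s⁻¹

Coriolis parameter at 15°S:
f = 2Ω sin φ = 2 × 7.29×10⁻⁵ × sin 15° = 3.77×10⁻⁵ s⁻¹
Height gradient: |∂Z/∂n| = 30 m / 375000 m = 8.00×10⁻⁵
On a pressure surface, geostrophic balance gives V_g = (g/f)|∂Z/∂n|:
V_g = 9.81 × 8.00×10⁻⁵ / 3.77×10⁻⁵ = 20.8 m/s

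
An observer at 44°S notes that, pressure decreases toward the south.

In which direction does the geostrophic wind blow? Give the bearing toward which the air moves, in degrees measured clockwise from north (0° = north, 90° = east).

The pressure-gradient force points toward the south (bearing 180°).
Geostrophic balance: in the Southern Hemisphere the Coriolis force deflects motion to the left, so the geostrophic wind blows 90° to the left of the pressure-gradient force (low pressure on the right).
Rotating 180° by 90° counterclockwise gives 090° — the wind blows toward the east.

090°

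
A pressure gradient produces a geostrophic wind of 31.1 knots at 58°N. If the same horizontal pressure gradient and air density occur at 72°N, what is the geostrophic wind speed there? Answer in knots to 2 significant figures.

28 knots

With the same pressure gradient and density, V_g ∝ 1/f ∝ 1/sin φ.
V₂ = V₁ · sin φ₁ / sin φ₂ = 31.1 × sin 58° / sin 72°
V₂ = 31.1 × 0.8480/0.9511 = 28 knots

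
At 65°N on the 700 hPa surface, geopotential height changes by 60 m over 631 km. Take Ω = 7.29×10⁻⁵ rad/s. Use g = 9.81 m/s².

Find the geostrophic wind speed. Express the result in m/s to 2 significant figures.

7.1 m/s

Coriolis parameter at 65°N:
f = 2Ω sin φ = 2 × 7.29×10⁻⁵ × sin 65° = 1.32×10⁻⁴ s⁻¹
Height gradient: |∂Z/∂n| = 60 m / 631000 m = 9.51×10⁻⁵
On a pressure surface, geostrophic balance gives V_g = (g/f)|∂Z/∂n|:
V_g = 9.81 × 9.51×10⁻⁵ / 1.32×10⁻⁴ = 7.06 m/s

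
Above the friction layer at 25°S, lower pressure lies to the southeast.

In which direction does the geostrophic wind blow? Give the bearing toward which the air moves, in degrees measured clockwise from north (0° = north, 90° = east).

045°

The pressure-gradient force points toward the southeast (bearing 135°).
Geostrophic balance: in the Southern Hemisphere the Coriolis force deflects motion to the left, so the geostrophic wind blows 90° to the left of the pressure-gradient force (low pressure on the right).
Rotating 135° by 90° counterclockwise gives 045° — the wind blows toward the northeast.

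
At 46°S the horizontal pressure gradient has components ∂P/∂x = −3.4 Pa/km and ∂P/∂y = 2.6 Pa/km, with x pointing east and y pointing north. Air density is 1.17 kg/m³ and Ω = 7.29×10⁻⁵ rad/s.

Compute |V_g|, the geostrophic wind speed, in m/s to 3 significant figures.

Coriolis parameter at 46°S:
f = 2Ω sin φ = 2 × 7.29×10⁻⁵ × sin 46° = 1.05×10⁻⁴ s⁻¹
In the Southern Hemisphere f is negative: f = −1.05×10⁻⁴ s⁻¹.
Component geostrophic relations (x east, y north):
u_g = −(1/(fρ)) ∂P/∂y,  v_g = (1/(fρ)) ∂P/∂x
u_g = −(2.6×10⁻³)/(−1.05×10⁻⁴ × 1.17) = 21.2 m/s;  v_g = (−3.4×10⁻³)/(−1.05×10⁻⁴ × 1.17) = 27.7 m/s
|V_g| = √(u_g² + v_g²) = 34.9 m/s

34.9 m/s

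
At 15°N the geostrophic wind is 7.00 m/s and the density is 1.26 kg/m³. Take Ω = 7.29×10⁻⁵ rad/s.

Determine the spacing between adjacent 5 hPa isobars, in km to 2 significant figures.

1500 km

Coriolis parameter at 15°N:
f = 2Ω sin φ = 2 × 7.29×10⁻⁵ × sin 15° = 3.77×10⁻⁵ s⁻¹
Geostrophic balance rearranged: |∂P/∂n| = f ρ V_g
|∂P/∂n| = 3.77×10⁻⁵ × 1.26 × 7.00 = 3.33×10⁻⁴ Pa/m
Isobar spacing: Δn = ΔP/|∂P/∂n| = 500 Pa / 3.33×10⁻⁴ Pa/m = 1502269 m ≈ 1500 km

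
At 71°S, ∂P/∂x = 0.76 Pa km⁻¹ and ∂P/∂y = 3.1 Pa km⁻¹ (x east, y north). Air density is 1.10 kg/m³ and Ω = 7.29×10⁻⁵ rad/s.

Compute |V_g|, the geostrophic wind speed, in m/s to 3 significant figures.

21.0 m/s

Coriolis parameter at 71°S:
f = 2Ω sin φ = 2 × 7.29×10⁻⁵ × sin 71° = 1.38×10⁻⁴ s⁻¹
In the Southern Hemisphere f is negative: f = −1.38×10⁻⁴ s⁻¹.
Component geostrophic relations (x east, y north):
u_g = −(1/(fρ)) ∂P/∂y,  v_g = (1/(fρ)) ∂P/∂x
u_g = −(3.1×10⁻³)/(−1.38×10⁻⁴ × 1.10) = 20.4 m/s;  v_g = (0.76×10⁻³)/(−1.38×10⁻⁴ × 1.10) = −5.01 m/s
|V_g| = √(u_g² + v_g²) = 21.0 m/s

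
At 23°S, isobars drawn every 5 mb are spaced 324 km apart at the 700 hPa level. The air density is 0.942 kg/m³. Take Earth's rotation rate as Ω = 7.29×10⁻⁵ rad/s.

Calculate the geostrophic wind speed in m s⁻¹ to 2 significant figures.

29 m s⁻¹

Coriolis parameter at 23°S:
f = 2Ω sin φ = 2 × 7.29×10⁻⁵ × sin 23° = 5.70×10⁻⁵ s⁻¹
Pressure gradient: |∂P/∂n| = 500 Pa / 324000 m = 1.54×10⁻³ Pa/m
Geostrophic balance (pressure-gradient force = Coriolis force):
V_g = (1/(fρ)) |∂P/∂n| = 1.54×10⁻³ / (5.70×10⁻⁵ × 0.942) = 28.8 m/s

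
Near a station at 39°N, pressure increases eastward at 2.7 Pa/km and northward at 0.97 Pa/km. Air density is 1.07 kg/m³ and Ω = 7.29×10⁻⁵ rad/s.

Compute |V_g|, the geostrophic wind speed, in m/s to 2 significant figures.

29 m/s

Coriolis parameter at 39°N:
f = 2Ω sin φ = 2 × 7.29×10⁻⁵ × sin 39° = 9.18×10⁻⁵ s⁻¹
Component geostrophic relations (x east, y north):
u_g = −(1/(fρ)) ∂P/∂y,  v_g = (1/(fρ)) ∂P/∂x
u_g = −(0.97×10⁻³)/(9.18×10⁻⁵ × 1.07) = −9.88 m/s;  v_g = (2.7×10⁻³)/(9.18×10⁻⁵ × 1.07) = 27.5 m/s
|V_g| = √(u_g² + v_g²) = 29.2 m/s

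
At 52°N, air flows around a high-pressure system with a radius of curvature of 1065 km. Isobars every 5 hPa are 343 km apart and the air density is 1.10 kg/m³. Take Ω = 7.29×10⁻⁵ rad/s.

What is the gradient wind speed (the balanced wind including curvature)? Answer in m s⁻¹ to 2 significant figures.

13 m s⁻¹

Coriolis parameter at 52°N:
f = 2Ω sin φ = 2 × 7.29×10⁻⁵ × sin 52° = 1.15×10⁻⁴ s⁻¹
Pressure gradient: |∂P/∂n| = 500 Pa / 343000 m = 1.46×10⁻³ Pa/m
Geostrophic speed: V_g = |∂P/∂n|/(fρ) = 1.46×10⁻³/(1.15×10⁻⁴ × 1.10) = 11.5 m/s
Around a high, pressure-gradient force acts outward with centrifugal, so Coriolis balances both:
fV = (1/ρ)|∂P/∂n| + V²/R  →  V² − fR·V + fR·V_g = 0
With fR = 1.15×10⁻⁴ × 1065×10³ m = 122 m/s:
V = [fR − √((fR)² − 4 fR V_g)]/2 = [122 − √(122² − 4×122×11.5)]/2 = 12.9 m/s
Supergeostrophic (V > V_g = 11.5 m/s), as expected around a high.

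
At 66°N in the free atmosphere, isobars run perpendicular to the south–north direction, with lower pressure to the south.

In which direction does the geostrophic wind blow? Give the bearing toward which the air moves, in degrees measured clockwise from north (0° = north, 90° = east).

The pressure-gradient force points toward the south (bearing 180°).
Geostrophic balance: in the Northern Hemisphere the Coriolis force deflects motion to the right, so the geostrophic wind blows 90° to the right of the pressure-gradient force (low pressure on the left).
Rotating 180° by 90° clockwise gives 270° — the wind blows toward the west.

270°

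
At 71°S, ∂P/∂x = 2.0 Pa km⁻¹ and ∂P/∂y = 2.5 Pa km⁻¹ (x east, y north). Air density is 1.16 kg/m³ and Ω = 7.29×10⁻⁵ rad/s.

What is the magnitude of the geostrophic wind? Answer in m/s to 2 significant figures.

20 m/s

Coriolis parameter at 71°S:
f = 2Ω sin φ = 2 × 7.29×10⁻⁵ × sin 71° = 1.38×10⁻⁴ s⁻¹
In the Southern Hemisphere f is negative: f = −1.38×10⁻⁴ s⁻¹.
Component geostrophic relations (x east, y north):
u_g = −(1/(fρ)) ∂P/∂y,  v_g = (1/(fρ)) ∂P/∂x
u_g = −(2.5×10⁻³)/(−1.38×10⁻⁴ × 1.16) = 15.6 m/s;  v_g = (2.0×10⁻³)/(−1.38×10⁻⁴ × 1.16) = −12.5 m/s
|V_g| = √(u_g² + v_g²) = 20.0 m/s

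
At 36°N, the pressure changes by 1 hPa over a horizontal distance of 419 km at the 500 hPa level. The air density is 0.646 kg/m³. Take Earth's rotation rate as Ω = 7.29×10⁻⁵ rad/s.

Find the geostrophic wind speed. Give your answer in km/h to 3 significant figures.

Coriolis parameter at 36°N:
f = 2Ω sin φ = 2 × 7.29×10⁻⁵ × sin 36° = 8.57×10⁻⁵ s⁻¹
Pressure gradient: |∂P/∂n| = 100 Pa / 419000 m = 2.39×10⁻⁴ Pa/m
Geostrophic balance (pressure-gradient force = Coriolis force):
V_g = (1/(fρ)) |∂P/∂n| = 2.39×10⁻⁴ / (8.57×10⁻⁵ × 0.646) = 4.31 m/s
Converting: 4.31 m/s × 3.6 = 15.5 km/h

15.5 km/h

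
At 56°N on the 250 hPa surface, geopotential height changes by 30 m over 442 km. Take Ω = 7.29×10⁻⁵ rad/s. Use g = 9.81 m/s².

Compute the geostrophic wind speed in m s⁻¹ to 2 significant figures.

Coriolis parameter at 56°N:
f = 2Ω sin φ = 2 × 7.29×10⁻⁵ × sin 56° = 1.21×10⁻⁴ s⁻¹
Height gradient: |∂Z/∂n| = 30 m / 442000 m = 6.79×10⁻⁵
On a pressure surface, geostrophic balance gives V_g = (g/f)|∂Z/∂n|:
V_g = 9.81 × 6.79×10⁻⁵ / 1.21×10⁻⁴ = 5.51 m/s

5.5 m s⁻¹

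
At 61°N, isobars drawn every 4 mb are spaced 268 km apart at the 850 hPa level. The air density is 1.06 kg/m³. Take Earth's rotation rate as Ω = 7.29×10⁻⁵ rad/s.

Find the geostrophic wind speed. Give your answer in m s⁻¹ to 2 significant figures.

11 m s⁻¹

Coriolis parameter at 61°N:
f = 2Ω sin φ = 2 × 7.29×10⁻⁵ × sin 61° = 1.28×10⁻⁴ s⁻¹
Pressure gradient: |∂P/∂n| = 400 Pa / 268000 m = 1.49×10⁻³ Pa/m
Geostrophic balance (pressure-gradient force = Coriolis force):
V_g = (1/(fρ)) |∂P/∂n| = 1.49×10⁻³ / (1.28×10⁻⁴ × 1.06) = 11.0 m/s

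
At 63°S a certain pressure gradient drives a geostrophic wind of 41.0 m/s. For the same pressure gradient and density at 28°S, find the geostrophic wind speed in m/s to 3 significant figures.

With the same pressure gradient and density, V_g ∝ 1/f ∝ 1/sin φ.
V₂ = V₁ · sin φ₁ / sin φ₂ = 41.0 × sin 63° / sin 28°
V₂ = 41.0 × 0.8910/0.4695 = 77.8 m/s

77.8 m/s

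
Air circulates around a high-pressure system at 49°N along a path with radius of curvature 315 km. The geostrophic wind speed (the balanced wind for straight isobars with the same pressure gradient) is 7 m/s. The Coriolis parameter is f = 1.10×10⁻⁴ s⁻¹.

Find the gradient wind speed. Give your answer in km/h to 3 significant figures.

Around a high, pressure-gradient force acts outward with centrifugal, so Coriolis balances both:
fV = (1/ρ)|∂P/∂n| + V²/R  →  V² − fR·V + fR·V_g = 0
With fR = 1.10×10⁻⁴ × 315×10³ m = 34.6 m/s:
V = [fR − √((fR)² − 4 fR V_g)]/2 = [34.6 − √(34.6² − 4×34.6×7)]/2 = 9.74 m/s
Supergeostrophic (V > V_g = 7 m/s), as expected around a high.
Converting: 9.74 m/s × 3.6 = 35.0 km/h

35.0 km/h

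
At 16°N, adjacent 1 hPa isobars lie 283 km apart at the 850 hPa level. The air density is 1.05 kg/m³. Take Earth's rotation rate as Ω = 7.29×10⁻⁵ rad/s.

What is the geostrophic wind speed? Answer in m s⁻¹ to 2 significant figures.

8.4 m s⁻¹

Coriolis parameter at 16°N:
f = 2Ω sin φ = 2 × 7.29×10⁻⁵ × sin 16° = 4.02×10⁻⁵ s⁻¹
Pressure gradient: |∂P/∂n| = 100 Pa / 283000 m = 3.53×10⁻⁴ Pa/m
Geostrophic balance (pressure-gradient force = Coriolis force):
V_g = (1/(fρ)) |∂P/∂n| = 3.53×10⁻⁴ / (4.02×10⁻⁵ × 1.05) = 8.37 m/s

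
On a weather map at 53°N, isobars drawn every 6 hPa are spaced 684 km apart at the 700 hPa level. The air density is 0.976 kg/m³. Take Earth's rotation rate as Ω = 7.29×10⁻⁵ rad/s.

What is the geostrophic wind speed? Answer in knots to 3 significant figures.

15.0 knots

Coriolis parameter at 53°N:
f = 2Ω sin φ = 2 × 7.29×10⁻⁵ × sin 53° = 1.16×10⁻⁴ s⁻¹
Pressure gradient: |∂P/∂n| = 600 Pa / 684000 m = 8.77×10⁻⁴ Pa/m
Geostrophic balance (pressure-gradient force = Coriolis force):
V_g = (1/(fρ)) |∂P/∂n| = 8.77×10⁻⁴ / (1.16×10⁻⁴ × 0.976) = 7.72 m/s
Converting: 7.72 m/s × 1.944 = 15.0 knots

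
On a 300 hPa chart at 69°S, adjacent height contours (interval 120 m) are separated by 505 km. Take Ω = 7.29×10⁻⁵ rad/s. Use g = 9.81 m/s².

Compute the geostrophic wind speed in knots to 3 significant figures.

33.3 knots

Coriolis parameter at 69°S:
f = 2Ω sin φ = 2 × 7.29×10⁻⁵ × sin 69° = 1.36×10⁻⁴ s⁻¹
Height gradient: |∂Z/∂n| = 120 m / 505000 m = 2.38×10⁻⁴
On a pressure surface, geostrophic balance gives V_g = (g/f)|∂Z/∂n|:
V_g = 9.81 × 2.38×10⁻⁴ / 1.36×10⁻⁴ = 17.1 m/s
Converting: 17.1 m/s × 1.944 = 33.3 knots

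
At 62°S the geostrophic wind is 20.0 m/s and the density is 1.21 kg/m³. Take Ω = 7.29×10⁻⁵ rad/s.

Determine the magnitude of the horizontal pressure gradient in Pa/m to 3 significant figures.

3.12×10⁻³ Pa/m

Coriolis parameter at 62°S:
f = 2Ω sin φ = 2 × 7.29×10⁻⁵ × sin 62° = 1.29×10⁻⁴ s⁻¹
Geostrophic balance rearranged: |∂P/∂n| = f ρ V_g
|∂P/∂n| = 1.29×10⁻⁴ × 1.21 × 20.0 = 3.12×10⁻³ Pa/m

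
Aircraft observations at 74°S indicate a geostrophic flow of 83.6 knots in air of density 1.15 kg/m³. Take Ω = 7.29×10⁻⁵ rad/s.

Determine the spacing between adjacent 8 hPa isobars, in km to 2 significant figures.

Coriolis parameter at 74°S:
f = 2Ω sin φ = 2 × 7.29×10⁻⁵ × sin 74° = 1.40×10⁻⁴ s⁻¹
Wind speed in SI: 83.6 knots = 43.0 m/s
Geostrophic balance rearranged: |∂P/∂n| = f ρ V_g
|∂P/∂n| = 1.40×10⁻⁴ × 1.15 × 43.0 = 6.93×10⁻³ Pa/m
Isobar spacing: Δn = ΔP/|∂P/∂n| = 800 Pa / 6.93×10⁻³ Pa/m = 115411 m ≈ 120 km

120 km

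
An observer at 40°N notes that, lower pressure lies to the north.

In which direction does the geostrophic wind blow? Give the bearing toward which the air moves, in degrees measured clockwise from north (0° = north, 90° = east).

090°

The pressure-gradient force points toward the north (bearing 000°).
Geostrophic balance: in the Northern Hemisphere the Coriolis force deflects motion to the right, so the geostrophic wind blows 90° to the right of the pressure-gradient force (low pressure on the left).
Rotating 000° by 90° clockwise gives 090° — the wind blows toward the east.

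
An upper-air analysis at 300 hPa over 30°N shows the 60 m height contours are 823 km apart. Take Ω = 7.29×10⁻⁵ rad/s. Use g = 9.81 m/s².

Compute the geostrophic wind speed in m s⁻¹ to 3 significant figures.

Coriolis parameter at 30°N:
f = 2Ω sin φ = 2 × 7.29×10⁻⁵ × sin 30° = 7.29×10⁻⁵ s⁻¹
Height gradient: |∂Z/∂n| = 60 m / 823000 m = 7.29×10⁻⁵
On a pressure surface, geostrophic balance gives V_g = (g/f)|∂Z/∂n|:
V_g = 9.81 × 7.29×10⁻⁵ / 7.29×10⁻⁵ = 9.81 m/s

9.81 m s⁻¹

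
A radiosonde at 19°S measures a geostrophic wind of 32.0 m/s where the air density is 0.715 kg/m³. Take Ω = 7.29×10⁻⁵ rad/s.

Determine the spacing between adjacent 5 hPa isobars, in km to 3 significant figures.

460 km

Coriolis parameter at 19°S:
f = 2Ω sin φ = 2 × 7.29×10⁻⁵ × sin 19° = 4.75×10⁻⁵ s⁻¹
Geostrophic balance rearranged: |∂P/∂n| = f ρ V_g
|∂P/∂n| = 4.75×10⁻⁵ × 0.715 × 32.0 = 1.09×10⁻³ Pa/m
Isobar spacing: Δn = ΔP/|∂P/∂n| = 500 Pa / 1.09×10⁻³ Pa/m = 460378 m ≈ 460 km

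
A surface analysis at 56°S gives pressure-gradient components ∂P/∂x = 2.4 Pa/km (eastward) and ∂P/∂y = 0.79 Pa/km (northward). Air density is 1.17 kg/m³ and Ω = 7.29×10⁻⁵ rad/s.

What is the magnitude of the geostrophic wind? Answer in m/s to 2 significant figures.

18 m/s

Coriolis parameter at 56°S:
f = 2Ω sin φ = 2 × 7.29×10⁻⁵ × sin 56° = 1.21×10⁻⁴ s⁻¹
In the Southern Hemisphere f is negative: f = −1.21×10⁻⁴ s⁻¹.
Component geostrophic relations (x east, y north):
u_g = −(1/(fρ)) ∂P/∂y,  v_g = (1/(fρ)) ∂P/∂x
u_g = −(0.79×10⁻³)/(−1.21×10⁻⁴ × 1.17) = 5.59 m/s;  v_g = (2.4×10⁻³)/(−1.21×10⁻⁴ × 1.17) = −17.0 m/s
|V_g| = √(u_g² + v_g²) = 17.9 m/s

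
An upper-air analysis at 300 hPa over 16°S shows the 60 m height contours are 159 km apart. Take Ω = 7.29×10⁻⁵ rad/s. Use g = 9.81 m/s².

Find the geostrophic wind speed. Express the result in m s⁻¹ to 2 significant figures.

92 m s⁻¹

Coriolis parameter at 16°S:
f = 2Ω sin φ = 2 × 7.29×10⁻⁵ × sin 16° = 4.02×10⁻⁵ s⁻¹
Height gradient: |∂Z/∂n| = 60 m / 159000 m = 3.77×10⁻⁴
On a pressure surface, geostrophic balance gives V_g = (g/f)|∂Z/∂n|:
V_g = 9.81 × 3.77×10⁻⁴ / 4.02×10⁻⁵ = 92.1 m/s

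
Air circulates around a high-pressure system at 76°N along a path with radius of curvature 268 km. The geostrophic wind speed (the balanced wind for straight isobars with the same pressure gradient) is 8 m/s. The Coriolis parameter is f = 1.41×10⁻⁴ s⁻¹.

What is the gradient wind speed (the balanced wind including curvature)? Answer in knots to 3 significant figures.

Around a high, pressure-gradient force acts outward with centrifugal, so Coriolis balances both:
fV = (1/ρ)|∂P/∂n| + V²/R  →  V² − fR·V + fR·V_g = 0
With fR = 1.41×10⁻⁴ × 268×10³ m = 37.8 m/s:
V = [fR − √((fR)² − 4 fR V_g)]/2 = [37.8 − √(37.8² − 4×37.8×8)]/2 = 11.5 m/s
Supergeostrophic (V > V_g = 8 m/s), as expected around a high.
Converting: 11.5 m/s × 1.944 = 22.4 knots

22.4 knots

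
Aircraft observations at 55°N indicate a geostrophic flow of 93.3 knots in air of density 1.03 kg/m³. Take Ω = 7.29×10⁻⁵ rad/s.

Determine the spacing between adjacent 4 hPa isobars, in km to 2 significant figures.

68 km

Coriolis parameter at 55°N:
f = 2Ω sin φ = 2 × 7.29×10⁻⁵ × sin 55° = 1.19×10⁻⁴ s⁻¹
Wind speed in SI: 93.3 knots = 48.0 m/s
Geostrophic balance rearranged: |∂P/∂n| = f ρ V_g
|∂P/∂n| = 1.19×10⁻⁴ × 1.03 × 48.0 = 5.90×10⁻³ Pa/m
Isobar spacing: Δn = ΔP/|∂P/∂n| = 400 Pa / 5.90×10⁻³ Pa/m = 67746 m ≈ 68 km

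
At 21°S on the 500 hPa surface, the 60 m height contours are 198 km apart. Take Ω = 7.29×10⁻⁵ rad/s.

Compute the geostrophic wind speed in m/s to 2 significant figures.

Coriolis parameter at 21°S:
f = 2Ω sin φ = 2 × 7.29×10⁻⁵ × sin 21° = 5.23×10⁻⁵ s⁻¹
Height gradient: |∂Z/∂n| = 60 m / 198000 m = 3.03×10⁻⁴
On a pressure surface, geostrophic balance gives V_g = (g/f)|∂Z/∂n|:
V_g = 9.81 × 3.03×10⁻⁴ / 5.23×10⁻⁵ = 56.9 m/s

57 m/s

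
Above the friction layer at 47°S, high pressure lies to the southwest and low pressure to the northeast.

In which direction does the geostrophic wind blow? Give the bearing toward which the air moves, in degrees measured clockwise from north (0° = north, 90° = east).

315°

The pressure-gradient force points toward the northeast (bearing 045°).
Geostrophic balance: in the Southern Hemisphere the Coriolis force deflects motion to the left, so the geostrophic wind blows 90° to the left of the pressure-gradient force (low pressure on the right).
Rotating 045° by 90° counterclockwise gives 315° — the wind blows toward the northwest.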